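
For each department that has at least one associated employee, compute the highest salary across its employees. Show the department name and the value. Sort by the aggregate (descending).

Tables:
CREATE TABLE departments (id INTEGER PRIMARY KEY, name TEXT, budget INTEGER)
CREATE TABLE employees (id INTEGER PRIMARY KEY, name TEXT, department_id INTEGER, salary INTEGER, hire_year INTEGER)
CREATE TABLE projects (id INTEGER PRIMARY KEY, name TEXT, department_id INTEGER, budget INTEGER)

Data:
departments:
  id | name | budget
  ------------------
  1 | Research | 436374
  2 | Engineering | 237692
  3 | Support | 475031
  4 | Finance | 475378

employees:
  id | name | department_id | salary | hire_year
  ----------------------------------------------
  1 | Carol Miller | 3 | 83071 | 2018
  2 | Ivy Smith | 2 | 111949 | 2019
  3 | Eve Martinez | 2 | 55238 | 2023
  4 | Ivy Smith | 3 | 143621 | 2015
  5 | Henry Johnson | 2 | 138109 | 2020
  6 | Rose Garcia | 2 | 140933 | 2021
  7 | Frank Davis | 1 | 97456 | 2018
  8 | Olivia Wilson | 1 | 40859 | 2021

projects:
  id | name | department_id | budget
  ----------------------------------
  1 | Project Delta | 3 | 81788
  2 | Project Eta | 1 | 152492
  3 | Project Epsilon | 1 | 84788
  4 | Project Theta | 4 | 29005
SELECT p.name, MAX(c.salary) AS max_salary FROM employees c JOIN departments p ON c.department_id = p.id GROUP BY p.id, p.name ORDER BY max_salary DESC

Execution result:
name | max_salary
Support | 143621
Engineering | 140933
Research | 97456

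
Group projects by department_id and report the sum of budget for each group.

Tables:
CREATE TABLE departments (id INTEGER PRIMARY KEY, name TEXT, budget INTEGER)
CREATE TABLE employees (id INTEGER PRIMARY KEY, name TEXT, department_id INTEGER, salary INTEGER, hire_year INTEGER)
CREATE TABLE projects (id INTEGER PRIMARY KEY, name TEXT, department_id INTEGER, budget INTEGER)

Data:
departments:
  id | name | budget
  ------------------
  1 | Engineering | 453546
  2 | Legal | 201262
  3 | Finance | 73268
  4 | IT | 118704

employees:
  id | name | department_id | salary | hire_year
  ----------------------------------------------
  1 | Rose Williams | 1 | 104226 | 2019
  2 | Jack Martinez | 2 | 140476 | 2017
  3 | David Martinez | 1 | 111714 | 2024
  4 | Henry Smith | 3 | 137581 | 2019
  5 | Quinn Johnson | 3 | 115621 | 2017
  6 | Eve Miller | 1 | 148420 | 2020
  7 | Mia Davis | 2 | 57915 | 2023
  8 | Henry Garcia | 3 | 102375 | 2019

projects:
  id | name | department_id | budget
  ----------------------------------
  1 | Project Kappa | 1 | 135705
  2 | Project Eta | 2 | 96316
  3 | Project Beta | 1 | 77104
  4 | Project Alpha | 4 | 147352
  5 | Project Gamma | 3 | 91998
SELECT department_id, SUM(budget) AS sum_budget FROM projects GROUP BY department_id

Execution result:
department_id | sum_budget
1 | 212809
2 | 96316
3 | 91998
4 | 147352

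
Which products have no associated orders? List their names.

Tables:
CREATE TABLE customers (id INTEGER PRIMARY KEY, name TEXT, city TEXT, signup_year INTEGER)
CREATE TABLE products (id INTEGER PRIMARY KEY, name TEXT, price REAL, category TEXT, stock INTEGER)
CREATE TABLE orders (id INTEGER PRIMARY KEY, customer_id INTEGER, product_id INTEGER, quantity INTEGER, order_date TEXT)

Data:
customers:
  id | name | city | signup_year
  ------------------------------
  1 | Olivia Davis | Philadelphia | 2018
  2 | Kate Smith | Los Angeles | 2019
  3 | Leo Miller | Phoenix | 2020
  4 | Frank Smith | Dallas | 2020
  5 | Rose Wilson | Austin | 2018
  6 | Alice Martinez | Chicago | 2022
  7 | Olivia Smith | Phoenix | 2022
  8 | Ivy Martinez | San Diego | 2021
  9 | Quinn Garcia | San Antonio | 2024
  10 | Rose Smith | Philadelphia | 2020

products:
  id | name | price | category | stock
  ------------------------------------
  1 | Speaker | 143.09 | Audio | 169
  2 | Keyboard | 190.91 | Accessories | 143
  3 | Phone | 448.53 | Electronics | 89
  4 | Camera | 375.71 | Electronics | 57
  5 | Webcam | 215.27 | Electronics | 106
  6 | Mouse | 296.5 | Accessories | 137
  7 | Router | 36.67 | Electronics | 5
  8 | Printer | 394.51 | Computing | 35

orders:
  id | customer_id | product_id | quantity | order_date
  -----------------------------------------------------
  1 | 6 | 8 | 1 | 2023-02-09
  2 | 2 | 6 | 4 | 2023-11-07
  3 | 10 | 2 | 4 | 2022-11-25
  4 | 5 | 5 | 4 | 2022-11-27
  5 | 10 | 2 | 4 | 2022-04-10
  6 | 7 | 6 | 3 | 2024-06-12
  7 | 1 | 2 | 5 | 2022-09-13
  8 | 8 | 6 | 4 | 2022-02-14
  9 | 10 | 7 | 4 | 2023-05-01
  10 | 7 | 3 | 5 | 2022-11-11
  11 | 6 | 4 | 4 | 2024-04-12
SELECT p.name FROM products p LEFT JOIN orders c ON c.product_id = p.id WHERE c.id IS NULL

Execution result:
Speaker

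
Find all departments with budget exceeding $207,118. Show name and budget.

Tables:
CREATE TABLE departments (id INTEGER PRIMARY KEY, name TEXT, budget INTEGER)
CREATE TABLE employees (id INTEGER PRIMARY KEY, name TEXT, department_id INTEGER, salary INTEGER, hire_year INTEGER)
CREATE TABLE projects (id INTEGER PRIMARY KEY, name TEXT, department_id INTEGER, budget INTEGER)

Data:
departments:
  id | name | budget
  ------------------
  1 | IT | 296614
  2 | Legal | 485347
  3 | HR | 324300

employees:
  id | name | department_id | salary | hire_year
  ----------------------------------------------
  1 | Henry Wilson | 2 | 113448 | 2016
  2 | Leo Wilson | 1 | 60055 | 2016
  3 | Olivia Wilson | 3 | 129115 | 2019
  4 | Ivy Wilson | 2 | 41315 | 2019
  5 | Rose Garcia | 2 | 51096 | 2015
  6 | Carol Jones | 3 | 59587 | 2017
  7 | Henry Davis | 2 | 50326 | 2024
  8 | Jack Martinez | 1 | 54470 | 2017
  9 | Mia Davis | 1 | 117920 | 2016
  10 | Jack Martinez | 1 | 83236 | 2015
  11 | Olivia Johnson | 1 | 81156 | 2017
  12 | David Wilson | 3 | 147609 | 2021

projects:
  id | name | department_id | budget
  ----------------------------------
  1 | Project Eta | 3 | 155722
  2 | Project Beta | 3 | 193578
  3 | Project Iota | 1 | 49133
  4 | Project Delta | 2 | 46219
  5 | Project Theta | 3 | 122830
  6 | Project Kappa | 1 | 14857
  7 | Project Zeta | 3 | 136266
SELECT name, budget FROM departments WHERE budget > 207118

Execution result:
name | budget
IT | 296614
Legal | 485347
HR | 324300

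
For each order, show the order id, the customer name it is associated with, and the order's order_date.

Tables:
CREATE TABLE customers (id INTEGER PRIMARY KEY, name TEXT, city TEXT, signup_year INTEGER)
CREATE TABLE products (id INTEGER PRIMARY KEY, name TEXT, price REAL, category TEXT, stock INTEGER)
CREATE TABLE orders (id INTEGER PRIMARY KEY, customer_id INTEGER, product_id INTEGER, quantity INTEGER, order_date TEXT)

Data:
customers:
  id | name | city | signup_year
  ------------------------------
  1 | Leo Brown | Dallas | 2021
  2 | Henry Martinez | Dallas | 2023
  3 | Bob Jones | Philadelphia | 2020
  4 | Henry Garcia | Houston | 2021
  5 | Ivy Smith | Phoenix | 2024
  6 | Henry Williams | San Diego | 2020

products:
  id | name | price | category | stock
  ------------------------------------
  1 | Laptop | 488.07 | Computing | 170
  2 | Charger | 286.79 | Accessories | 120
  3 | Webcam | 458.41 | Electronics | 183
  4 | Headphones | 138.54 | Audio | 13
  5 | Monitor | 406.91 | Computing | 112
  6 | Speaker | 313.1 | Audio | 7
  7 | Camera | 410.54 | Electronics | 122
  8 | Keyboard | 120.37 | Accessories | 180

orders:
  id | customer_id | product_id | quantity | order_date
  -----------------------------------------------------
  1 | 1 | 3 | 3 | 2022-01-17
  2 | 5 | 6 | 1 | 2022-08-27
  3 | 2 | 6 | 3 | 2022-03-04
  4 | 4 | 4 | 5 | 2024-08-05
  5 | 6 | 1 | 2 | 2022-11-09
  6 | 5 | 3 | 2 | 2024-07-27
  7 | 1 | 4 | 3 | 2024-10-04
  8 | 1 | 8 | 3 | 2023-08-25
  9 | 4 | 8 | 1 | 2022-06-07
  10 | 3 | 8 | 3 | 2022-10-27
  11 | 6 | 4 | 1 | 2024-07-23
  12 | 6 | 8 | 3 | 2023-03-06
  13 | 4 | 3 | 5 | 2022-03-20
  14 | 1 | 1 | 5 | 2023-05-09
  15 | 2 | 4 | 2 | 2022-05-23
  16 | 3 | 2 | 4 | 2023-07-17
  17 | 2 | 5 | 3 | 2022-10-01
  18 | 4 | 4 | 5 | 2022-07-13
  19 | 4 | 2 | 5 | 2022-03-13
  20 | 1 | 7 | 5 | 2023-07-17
SELECT c.id, p.name AS customer, c.order_date FROM orders c JOIN customers p ON c.customer_id = p.id

Execution result:
id | customer | order_date
1 | Leo Brown | 2022-01-17
2 | Ivy Smith | 2022-08-27
3 | Henry Martinez | 2022-03-04
4 | Henry Garcia | 2024-08-05
5 | Henry Williams | 2022-11-09
6 | Ivy Smith | 2024-07-27
7 | Leo Brown | 2024-10-04
8 | Leo Brown | 2023-08-25
9 | Henry Garcia | 2022-06-07
10 | Bob Jones | 2022-10-27
11 | Henry Williams | 2024-07-23
12 | Henry Williams | 2023-03-06
13 | Henry Garcia | 2022-03-20
14 | Leo Brown | 2023-05-09
15 | Henry Martinez | 2022-05-23
16 | Bob Jones | 2023-07-17
17 | Henry Martinez | 2022-10-01
18 | Henry Garcia | 2022-07-13
19 | Henry Garcia | 2022-03-13
20 | Leo Brown | 2023-07-17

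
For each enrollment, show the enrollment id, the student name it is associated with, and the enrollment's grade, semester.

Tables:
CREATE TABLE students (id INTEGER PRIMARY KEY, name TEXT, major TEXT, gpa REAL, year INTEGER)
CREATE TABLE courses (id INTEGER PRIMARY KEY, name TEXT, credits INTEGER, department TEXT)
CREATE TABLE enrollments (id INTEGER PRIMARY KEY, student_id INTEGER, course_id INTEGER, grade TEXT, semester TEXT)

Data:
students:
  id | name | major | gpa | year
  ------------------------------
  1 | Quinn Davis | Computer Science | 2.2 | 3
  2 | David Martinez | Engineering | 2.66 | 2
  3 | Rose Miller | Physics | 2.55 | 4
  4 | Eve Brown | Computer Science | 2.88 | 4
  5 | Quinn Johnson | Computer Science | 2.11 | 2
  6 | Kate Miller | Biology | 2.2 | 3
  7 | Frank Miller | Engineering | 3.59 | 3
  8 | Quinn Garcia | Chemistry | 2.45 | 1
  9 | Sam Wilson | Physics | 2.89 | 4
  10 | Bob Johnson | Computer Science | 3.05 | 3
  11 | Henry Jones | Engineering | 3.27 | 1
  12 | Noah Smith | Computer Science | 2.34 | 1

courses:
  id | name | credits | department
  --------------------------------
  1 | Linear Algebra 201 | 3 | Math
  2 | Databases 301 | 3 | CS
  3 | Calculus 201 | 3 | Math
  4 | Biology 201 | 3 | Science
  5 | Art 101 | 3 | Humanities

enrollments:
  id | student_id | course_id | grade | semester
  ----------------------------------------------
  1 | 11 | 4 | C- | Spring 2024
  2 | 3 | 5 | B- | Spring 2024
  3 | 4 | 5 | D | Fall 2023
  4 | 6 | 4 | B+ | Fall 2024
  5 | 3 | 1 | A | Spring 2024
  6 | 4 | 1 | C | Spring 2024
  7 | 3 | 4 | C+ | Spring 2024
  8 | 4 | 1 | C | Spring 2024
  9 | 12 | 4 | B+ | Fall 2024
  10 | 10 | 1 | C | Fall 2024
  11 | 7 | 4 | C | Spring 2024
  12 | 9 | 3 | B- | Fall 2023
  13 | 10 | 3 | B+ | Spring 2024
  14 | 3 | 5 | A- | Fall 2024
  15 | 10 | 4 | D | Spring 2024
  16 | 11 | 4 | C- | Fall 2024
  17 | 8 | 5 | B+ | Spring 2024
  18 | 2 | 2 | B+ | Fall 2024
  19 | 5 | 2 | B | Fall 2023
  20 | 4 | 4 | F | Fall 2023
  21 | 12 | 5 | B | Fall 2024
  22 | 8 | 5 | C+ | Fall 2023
SELECT c.id, p.name AS student, c.grade, c.semester FROM enrollments c JOIN students p ON c.student_id = p.id

Execution result:
id | student | grade | semester
1 | Henry Jones | C- | Spring 2024
2 | Rose Miller | B- | Spring 2024
3 | Eve Brown | D | Fall 2023
4 | Kate Miller | B+ | Fall 2024
5 | Rose Miller | A | Spring 2024
6 | Eve Brown | C | Spring 2024
7 | Rose Miller | C+ | Spring 2024
8 | Eve Brown | C | Spring 2024
9 | Noah Smith | B+ | Fall 2024
10 | Bob Johnson | C | Fall 2024
11 | Frank Miller | C | Spring 2024
12 | Sam Wilson | B- | Fall 2023
13 | Bob Johnson | B+ | Spring 2024
14 | Rose Miller | A- | Fall 2024
15 | Bob Johnson | D | Spring 2024
16 | Henry Jones | C- | Fall 2024
17 | Quinn Garcia | B+ | Spring 2024
18 | David Martinez | B+ | Fall 2024
19 | Quinn Johnson | B | Fall 2023
20 | Eve Brown | F | Fall 2023
21 | Noah Smith | B | Fall 2024
22 | Quinn Garcia | C+ | Fall 2023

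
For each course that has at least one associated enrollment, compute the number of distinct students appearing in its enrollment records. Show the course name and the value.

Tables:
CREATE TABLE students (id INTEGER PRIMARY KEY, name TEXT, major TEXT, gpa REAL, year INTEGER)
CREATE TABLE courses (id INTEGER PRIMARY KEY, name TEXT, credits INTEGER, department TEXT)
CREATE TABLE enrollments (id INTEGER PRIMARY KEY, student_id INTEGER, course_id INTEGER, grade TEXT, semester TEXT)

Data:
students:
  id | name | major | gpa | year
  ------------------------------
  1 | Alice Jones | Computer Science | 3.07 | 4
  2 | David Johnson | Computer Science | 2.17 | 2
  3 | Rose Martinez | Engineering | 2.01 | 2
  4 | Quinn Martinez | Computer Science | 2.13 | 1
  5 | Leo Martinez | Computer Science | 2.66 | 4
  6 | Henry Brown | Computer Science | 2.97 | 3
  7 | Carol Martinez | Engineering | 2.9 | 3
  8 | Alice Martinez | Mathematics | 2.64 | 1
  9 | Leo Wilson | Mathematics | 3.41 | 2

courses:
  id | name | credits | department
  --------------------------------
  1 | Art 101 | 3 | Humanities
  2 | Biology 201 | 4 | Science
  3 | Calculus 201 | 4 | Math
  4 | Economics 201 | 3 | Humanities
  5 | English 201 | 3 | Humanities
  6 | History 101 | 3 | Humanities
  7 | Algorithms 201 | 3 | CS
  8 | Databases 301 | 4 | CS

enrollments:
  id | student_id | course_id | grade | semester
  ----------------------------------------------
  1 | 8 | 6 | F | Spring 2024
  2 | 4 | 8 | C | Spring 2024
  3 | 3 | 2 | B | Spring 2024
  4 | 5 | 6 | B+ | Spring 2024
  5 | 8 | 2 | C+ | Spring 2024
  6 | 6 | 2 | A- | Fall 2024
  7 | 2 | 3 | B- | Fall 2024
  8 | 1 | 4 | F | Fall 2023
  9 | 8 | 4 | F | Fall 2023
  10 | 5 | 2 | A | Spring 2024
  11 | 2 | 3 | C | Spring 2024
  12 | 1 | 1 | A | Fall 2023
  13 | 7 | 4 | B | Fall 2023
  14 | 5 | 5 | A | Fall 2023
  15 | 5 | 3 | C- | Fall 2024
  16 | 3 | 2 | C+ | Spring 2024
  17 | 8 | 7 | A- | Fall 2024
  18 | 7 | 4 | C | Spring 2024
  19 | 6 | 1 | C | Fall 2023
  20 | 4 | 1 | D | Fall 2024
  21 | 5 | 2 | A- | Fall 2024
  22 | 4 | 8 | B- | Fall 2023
SELECT p.name, COUNT(DISTINCT c.student_id) AS distinct_student_count FROM enrollments c JOIN courses p ON c.course_id = p.id GROUP BY p.id, p.name

Execution result:
name | distinct_student_count
Art 101 | 3
Biology 201 | 4
Calculus 201 | 2
Economics 201 | 3
English 201 | 1
History 101 | 2
Algorithms 201 | 1
Databases 301 | 1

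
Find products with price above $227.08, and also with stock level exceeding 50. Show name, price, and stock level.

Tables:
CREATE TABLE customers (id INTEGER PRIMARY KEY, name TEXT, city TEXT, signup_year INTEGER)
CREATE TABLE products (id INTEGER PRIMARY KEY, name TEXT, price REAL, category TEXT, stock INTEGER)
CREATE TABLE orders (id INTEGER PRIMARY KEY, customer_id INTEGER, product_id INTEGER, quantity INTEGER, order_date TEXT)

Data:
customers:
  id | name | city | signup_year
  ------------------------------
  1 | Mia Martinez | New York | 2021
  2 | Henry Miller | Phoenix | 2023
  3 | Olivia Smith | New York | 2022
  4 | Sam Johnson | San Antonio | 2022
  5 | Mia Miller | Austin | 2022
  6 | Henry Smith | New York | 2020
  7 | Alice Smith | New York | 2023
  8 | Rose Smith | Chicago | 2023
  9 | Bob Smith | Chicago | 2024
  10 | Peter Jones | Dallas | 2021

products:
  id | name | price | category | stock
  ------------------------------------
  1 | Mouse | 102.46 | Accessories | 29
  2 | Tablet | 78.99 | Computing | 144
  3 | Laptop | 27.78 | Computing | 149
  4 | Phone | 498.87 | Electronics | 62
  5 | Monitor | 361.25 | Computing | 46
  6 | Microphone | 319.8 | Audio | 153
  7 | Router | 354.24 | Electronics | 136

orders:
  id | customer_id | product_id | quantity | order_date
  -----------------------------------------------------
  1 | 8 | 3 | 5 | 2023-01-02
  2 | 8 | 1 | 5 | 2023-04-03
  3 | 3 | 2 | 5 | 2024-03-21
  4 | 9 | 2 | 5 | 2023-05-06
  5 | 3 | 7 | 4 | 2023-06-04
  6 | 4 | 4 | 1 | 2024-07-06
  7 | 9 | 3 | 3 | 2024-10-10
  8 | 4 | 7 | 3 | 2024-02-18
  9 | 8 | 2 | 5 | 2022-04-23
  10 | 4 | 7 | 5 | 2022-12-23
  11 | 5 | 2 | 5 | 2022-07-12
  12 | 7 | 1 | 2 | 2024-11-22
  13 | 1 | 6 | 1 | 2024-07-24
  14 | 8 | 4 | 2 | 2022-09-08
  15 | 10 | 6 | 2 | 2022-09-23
SELECT name, price, stock FROM products WHERE price > 227.08 AND stock > 50

Execution result:
name | price | stock
Phone | 498.87 | 62
Microphone | 319.80 | 153
Router | 354.24 | 136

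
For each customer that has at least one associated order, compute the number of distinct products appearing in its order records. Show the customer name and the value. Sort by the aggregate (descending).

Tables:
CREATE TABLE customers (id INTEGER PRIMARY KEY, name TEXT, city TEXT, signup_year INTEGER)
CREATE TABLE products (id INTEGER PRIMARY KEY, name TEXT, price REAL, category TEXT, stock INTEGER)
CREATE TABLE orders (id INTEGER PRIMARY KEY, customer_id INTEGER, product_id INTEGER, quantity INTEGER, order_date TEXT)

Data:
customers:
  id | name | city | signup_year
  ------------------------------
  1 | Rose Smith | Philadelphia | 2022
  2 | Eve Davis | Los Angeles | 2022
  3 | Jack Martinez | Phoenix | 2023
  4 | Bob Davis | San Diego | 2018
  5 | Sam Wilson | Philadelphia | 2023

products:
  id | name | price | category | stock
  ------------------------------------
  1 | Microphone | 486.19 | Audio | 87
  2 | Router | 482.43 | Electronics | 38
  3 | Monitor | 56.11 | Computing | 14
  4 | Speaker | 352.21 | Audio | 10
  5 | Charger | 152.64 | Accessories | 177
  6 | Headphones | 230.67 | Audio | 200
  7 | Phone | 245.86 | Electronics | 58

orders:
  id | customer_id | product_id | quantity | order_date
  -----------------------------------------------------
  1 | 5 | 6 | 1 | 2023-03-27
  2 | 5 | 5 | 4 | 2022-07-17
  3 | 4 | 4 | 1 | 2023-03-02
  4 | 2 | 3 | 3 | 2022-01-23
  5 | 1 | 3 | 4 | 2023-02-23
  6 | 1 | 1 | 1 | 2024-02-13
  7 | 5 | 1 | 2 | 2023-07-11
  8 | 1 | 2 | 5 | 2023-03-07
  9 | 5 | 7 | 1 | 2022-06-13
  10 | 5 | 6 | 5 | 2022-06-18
SELECT p.name, COUNT(DISTINCT c.product_id) AS distinct_product_count FROM orders c JOIN customers p ON c.customer_id = p.id GROUP BY p.id, p.name ORDER BY distinct_product_count DESC

Execution result:
name | distinct_product_count
Sam Wilson | 4
Rose Smith | 3
Eve Davis | 1
Bob Davis | 1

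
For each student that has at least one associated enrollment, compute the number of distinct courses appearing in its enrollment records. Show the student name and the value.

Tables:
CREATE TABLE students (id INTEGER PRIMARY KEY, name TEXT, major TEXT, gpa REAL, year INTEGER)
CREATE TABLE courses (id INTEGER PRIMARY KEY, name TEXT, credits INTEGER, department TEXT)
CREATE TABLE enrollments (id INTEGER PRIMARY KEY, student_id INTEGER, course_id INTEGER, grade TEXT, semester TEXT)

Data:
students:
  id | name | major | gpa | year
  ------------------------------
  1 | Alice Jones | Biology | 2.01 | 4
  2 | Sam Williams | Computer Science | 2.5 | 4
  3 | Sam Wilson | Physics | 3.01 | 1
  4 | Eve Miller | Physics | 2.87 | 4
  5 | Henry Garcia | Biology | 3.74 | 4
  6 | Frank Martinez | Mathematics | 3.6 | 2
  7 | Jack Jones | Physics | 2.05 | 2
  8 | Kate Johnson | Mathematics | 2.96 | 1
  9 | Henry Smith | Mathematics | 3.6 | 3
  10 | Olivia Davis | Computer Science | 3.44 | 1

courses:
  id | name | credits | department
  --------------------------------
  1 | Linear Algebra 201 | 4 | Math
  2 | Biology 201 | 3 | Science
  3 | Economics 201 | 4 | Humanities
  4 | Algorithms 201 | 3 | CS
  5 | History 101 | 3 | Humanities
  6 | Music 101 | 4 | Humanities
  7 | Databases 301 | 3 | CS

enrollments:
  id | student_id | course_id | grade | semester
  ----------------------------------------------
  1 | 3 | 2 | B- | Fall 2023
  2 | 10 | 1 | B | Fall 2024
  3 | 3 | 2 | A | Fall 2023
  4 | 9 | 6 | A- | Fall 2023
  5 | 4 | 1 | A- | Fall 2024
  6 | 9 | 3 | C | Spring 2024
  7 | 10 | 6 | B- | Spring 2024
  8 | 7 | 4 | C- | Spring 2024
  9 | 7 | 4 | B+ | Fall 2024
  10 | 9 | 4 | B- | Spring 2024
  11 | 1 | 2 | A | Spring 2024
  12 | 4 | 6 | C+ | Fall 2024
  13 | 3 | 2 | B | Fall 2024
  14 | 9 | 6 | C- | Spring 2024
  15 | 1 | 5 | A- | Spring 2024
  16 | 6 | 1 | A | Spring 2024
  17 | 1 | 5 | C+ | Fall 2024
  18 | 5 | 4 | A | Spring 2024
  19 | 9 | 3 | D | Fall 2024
SELECT p.name, COUNT(DISTINCT c.course_id) AS distinct_course_count FROM enrollments c JOIN students p ON c.student_id = p.id GROUP BY p.id, p.name

Execution result:
name | distinct_course_count
Alice Jones | 2
Sam Wilson | 1
Eve Miller | 2
Henry Garcia | 1
Frank Martinez | 1
Jack Jones | 1
Henry Smith | 3
Olivia Davis | 2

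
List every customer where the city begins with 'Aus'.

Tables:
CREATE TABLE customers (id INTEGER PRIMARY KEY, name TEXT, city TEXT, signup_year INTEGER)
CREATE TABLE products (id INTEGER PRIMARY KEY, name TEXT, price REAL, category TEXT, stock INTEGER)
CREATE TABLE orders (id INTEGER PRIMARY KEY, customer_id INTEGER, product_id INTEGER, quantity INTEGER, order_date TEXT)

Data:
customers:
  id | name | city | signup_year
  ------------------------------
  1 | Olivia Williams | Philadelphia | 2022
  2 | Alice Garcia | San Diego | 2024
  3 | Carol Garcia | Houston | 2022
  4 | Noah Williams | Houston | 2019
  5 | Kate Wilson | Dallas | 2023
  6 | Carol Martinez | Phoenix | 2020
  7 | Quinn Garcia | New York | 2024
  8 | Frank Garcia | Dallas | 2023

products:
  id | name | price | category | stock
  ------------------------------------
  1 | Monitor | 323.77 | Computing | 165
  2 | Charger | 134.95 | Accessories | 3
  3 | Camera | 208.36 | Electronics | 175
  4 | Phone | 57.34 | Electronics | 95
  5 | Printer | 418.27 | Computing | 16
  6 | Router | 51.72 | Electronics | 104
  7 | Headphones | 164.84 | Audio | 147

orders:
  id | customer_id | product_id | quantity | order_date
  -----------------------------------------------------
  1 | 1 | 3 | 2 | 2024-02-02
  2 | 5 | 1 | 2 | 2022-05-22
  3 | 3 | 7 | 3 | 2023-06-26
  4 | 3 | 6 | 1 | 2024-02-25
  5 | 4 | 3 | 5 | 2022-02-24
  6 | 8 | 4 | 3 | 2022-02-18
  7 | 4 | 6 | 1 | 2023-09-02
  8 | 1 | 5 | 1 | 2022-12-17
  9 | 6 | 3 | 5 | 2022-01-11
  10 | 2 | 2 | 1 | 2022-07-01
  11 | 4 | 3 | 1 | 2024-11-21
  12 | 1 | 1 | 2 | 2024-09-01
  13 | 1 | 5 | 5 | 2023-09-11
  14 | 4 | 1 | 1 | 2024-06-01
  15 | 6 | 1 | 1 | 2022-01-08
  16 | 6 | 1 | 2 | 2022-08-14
SELECT name, city FROM customers WHERE city LIKE 'Aus%'

Execution result:
(no rows)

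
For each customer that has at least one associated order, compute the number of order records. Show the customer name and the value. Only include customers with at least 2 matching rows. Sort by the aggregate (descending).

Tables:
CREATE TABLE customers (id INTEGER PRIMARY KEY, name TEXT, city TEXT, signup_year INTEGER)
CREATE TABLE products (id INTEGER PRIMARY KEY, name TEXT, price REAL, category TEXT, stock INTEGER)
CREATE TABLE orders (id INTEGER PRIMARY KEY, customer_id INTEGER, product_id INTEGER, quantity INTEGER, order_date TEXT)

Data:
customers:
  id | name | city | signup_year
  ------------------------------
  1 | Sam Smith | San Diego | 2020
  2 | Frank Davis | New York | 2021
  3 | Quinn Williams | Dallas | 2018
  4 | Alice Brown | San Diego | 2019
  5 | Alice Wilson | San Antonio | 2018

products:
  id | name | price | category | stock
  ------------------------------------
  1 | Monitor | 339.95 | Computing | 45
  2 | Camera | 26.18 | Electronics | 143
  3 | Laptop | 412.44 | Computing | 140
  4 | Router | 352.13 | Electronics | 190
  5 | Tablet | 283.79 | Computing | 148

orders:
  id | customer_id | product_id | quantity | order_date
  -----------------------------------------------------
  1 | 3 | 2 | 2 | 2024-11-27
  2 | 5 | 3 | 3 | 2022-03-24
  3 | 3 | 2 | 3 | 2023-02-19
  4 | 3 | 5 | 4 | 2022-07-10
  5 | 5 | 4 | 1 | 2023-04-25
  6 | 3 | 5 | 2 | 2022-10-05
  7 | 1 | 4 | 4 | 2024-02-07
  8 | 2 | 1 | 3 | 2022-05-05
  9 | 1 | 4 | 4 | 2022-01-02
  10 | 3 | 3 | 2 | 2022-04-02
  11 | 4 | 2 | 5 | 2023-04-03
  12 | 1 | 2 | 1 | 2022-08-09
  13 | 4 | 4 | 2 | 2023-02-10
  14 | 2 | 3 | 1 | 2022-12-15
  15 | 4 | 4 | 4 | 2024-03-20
SELECT p.name, COUNT(*) AS n FROM orders c JOIN customers p ON c.customer_id = p.id GROUP BY p.id, p.name HAVING COUNT(*) >= 2 ORDER BY n DESC

Execution result:
name | n
Quinn Williams | 5
Sam Smith | 3
Alice Brown | 3
Frank Davis | 2
Alice Wilson | 2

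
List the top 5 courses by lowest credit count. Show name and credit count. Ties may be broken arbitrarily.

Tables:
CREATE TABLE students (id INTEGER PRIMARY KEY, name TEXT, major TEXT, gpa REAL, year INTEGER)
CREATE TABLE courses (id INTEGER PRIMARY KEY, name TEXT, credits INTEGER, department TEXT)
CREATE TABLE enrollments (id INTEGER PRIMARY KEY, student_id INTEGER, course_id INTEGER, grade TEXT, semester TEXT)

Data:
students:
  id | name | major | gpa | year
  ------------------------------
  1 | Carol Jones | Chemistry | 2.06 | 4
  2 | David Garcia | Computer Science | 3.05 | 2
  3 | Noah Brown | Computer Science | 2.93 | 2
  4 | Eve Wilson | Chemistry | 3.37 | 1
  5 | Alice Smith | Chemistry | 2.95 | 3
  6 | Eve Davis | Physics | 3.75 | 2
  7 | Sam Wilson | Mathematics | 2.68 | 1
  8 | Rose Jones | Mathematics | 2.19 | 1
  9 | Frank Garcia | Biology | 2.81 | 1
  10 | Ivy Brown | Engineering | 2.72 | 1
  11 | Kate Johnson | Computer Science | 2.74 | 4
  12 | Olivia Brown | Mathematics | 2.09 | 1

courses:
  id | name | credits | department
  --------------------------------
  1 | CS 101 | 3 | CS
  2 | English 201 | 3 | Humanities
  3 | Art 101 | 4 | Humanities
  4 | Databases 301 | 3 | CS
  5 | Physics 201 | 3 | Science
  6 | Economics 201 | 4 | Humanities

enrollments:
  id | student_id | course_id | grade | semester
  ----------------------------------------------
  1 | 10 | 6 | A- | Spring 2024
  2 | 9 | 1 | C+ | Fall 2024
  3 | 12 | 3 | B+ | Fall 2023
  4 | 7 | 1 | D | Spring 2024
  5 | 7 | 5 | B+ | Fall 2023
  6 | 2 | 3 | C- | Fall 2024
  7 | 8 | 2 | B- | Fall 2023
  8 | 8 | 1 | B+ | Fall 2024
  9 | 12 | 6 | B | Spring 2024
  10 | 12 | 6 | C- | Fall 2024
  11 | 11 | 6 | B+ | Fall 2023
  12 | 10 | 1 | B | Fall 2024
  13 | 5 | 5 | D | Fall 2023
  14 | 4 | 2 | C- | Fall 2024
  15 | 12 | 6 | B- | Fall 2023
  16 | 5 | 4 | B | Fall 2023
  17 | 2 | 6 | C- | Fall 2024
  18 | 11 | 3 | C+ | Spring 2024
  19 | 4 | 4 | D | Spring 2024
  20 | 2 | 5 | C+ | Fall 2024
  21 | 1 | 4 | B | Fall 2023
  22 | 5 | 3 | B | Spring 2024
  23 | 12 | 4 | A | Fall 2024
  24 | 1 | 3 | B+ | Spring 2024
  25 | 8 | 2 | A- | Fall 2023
SELECT name, credits FROM courses ORDER BY credits ASC LIMIT 5

Execution result:
name | credits
CS 101 | 3
English 201 | 3
Databases 301 | 3
Physics 201 | 3
Art 101 | 4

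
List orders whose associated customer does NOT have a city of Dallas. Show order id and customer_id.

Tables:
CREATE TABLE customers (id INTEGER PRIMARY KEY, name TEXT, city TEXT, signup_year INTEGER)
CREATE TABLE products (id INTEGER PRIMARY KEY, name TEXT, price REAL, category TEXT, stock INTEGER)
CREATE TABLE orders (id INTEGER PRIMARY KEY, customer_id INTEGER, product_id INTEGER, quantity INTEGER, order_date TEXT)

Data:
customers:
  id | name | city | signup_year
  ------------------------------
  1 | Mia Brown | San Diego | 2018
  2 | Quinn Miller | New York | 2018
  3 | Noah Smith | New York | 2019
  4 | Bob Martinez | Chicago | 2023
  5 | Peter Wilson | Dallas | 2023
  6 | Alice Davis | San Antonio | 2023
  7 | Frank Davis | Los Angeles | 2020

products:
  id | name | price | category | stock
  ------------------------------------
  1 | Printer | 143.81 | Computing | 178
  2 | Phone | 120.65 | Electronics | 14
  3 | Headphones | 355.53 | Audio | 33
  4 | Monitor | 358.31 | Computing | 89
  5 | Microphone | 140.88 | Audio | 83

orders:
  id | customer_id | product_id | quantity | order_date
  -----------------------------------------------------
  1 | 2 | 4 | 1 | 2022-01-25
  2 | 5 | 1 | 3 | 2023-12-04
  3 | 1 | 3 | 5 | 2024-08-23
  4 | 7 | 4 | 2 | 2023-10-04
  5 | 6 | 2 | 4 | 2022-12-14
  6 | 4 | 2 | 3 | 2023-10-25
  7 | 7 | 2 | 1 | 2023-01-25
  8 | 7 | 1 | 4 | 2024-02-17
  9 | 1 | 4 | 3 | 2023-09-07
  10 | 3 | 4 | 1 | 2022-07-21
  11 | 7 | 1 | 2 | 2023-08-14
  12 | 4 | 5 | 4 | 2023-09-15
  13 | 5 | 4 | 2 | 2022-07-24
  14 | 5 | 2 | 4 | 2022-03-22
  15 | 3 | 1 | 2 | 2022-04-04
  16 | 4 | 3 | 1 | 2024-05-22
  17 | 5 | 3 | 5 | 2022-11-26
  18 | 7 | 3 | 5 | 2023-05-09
SELECT id, customer_id FROM orders WHERE customer_id NOT IN (SELECT id FROM customers WHERE city = 'Dallas')

Execution result:
id | customer_id
1 | 2
3 | 1
4 | 7
5 | 6
6 | 4
7 | 7
8 | 7
9 | 1
10 | 3
11 | 7
12 | 4
15 | 3
16 | 4
18 | 7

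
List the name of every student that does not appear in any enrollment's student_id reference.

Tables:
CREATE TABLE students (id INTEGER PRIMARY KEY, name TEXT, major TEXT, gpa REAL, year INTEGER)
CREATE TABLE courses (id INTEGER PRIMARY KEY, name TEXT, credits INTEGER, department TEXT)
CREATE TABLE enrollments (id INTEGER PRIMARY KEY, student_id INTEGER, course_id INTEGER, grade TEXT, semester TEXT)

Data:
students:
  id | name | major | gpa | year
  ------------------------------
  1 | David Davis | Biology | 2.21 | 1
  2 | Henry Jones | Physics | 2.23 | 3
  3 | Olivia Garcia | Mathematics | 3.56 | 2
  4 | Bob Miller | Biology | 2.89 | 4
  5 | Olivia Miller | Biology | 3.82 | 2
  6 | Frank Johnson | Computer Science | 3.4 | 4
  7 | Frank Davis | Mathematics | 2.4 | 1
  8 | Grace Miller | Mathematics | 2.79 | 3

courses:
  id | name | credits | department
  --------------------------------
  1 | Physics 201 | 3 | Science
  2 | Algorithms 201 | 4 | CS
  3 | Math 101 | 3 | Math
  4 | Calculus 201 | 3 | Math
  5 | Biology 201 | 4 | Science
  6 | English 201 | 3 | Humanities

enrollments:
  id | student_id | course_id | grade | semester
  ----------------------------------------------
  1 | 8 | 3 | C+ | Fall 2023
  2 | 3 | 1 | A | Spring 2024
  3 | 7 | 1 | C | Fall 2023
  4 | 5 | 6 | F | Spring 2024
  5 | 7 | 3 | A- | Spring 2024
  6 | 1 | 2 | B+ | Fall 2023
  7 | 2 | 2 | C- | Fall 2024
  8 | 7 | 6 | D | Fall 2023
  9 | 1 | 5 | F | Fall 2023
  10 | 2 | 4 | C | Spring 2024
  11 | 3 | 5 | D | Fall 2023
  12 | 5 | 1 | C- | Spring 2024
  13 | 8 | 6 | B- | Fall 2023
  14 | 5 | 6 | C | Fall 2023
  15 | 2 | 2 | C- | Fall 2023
SELECT p.name FROM students p LEFT JOIN enrollments c ON c.student_id = p.id WHERE c.id IS NULL

Execution result:
name
Bob Miller
Frank Johnson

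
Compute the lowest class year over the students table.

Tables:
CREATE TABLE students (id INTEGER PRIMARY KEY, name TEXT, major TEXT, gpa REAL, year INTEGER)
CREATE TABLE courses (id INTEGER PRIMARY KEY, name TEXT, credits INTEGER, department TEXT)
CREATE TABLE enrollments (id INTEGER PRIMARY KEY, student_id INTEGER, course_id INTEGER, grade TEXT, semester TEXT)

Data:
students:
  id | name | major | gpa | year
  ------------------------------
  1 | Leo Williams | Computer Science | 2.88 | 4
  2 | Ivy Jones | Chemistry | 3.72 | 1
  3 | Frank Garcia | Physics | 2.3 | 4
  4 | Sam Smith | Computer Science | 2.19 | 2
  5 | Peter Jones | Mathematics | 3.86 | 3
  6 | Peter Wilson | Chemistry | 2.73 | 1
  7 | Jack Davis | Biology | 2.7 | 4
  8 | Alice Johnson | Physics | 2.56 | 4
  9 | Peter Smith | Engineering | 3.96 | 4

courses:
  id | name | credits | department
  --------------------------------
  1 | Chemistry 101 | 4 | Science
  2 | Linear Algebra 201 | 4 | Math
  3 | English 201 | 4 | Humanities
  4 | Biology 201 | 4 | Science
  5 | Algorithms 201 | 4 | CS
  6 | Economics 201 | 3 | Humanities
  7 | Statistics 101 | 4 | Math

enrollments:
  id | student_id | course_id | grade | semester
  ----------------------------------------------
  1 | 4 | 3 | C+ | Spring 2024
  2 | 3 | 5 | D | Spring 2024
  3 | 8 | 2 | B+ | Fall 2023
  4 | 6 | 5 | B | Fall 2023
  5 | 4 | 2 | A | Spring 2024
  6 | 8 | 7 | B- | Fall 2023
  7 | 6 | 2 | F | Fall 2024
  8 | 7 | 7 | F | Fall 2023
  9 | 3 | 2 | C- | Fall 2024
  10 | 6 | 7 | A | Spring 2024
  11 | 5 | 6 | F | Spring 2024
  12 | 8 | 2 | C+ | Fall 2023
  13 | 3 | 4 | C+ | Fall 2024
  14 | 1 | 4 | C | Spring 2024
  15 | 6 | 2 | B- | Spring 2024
SELECT MIN(year) FROM students

Execution result:
1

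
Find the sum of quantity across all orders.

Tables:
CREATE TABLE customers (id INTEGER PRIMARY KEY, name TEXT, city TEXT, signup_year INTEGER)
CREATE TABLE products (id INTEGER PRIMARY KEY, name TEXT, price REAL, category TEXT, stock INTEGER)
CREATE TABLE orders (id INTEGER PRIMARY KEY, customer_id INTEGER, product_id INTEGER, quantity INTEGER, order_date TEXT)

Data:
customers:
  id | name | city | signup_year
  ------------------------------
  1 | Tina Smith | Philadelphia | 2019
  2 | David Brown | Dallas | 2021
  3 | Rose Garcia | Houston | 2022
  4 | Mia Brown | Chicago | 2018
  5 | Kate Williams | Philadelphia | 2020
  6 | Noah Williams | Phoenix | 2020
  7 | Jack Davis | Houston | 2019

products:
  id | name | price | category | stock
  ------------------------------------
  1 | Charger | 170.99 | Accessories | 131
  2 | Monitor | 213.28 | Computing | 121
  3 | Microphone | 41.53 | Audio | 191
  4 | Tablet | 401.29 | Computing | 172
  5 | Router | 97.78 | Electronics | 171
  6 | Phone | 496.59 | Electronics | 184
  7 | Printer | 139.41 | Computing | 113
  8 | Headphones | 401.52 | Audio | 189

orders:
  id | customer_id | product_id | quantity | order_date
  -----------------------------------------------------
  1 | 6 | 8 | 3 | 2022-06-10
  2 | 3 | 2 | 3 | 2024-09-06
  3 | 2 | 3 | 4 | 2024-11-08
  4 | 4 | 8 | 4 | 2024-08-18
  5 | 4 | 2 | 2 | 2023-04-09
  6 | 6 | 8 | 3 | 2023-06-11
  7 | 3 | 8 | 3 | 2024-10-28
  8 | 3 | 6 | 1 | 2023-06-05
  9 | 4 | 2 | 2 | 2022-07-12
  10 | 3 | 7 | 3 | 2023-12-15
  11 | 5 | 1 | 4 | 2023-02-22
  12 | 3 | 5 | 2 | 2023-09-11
SELECT SUM(quantity) FROM orders

Execution result:
34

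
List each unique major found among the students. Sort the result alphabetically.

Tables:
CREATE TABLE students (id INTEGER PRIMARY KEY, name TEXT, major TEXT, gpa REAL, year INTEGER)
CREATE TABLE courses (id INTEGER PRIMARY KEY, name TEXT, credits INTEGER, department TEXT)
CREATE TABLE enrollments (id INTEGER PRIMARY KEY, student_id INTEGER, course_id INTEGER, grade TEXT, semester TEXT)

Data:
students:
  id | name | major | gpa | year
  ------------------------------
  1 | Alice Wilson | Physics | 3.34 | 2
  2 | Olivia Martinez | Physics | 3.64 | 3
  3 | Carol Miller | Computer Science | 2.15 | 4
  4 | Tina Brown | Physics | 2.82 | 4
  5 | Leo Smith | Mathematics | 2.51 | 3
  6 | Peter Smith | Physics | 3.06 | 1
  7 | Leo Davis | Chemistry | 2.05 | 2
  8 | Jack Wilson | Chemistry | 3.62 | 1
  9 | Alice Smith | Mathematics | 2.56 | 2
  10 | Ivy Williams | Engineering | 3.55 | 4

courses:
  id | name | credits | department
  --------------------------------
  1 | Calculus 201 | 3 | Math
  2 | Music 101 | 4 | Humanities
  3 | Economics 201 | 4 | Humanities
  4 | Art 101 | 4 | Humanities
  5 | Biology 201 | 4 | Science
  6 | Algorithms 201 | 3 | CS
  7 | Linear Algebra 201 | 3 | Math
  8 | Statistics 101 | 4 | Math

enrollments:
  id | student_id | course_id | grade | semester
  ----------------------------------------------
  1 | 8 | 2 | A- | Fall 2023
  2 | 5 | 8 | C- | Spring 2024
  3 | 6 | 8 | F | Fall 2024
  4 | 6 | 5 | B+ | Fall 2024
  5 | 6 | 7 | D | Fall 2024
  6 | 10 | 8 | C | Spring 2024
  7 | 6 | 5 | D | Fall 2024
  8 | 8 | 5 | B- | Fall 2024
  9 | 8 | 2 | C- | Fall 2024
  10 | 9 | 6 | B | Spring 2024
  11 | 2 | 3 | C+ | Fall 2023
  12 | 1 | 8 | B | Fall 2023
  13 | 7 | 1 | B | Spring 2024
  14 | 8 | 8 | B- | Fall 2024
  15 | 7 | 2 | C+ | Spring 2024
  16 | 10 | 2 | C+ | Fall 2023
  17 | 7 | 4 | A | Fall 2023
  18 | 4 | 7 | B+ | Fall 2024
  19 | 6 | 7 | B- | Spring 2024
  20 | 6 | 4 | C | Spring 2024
SELECT DISTINCT major FROM students ORDER BY major

Execution result:
major
Chemistry
Computer Science
Engineering
Mathematics
Physics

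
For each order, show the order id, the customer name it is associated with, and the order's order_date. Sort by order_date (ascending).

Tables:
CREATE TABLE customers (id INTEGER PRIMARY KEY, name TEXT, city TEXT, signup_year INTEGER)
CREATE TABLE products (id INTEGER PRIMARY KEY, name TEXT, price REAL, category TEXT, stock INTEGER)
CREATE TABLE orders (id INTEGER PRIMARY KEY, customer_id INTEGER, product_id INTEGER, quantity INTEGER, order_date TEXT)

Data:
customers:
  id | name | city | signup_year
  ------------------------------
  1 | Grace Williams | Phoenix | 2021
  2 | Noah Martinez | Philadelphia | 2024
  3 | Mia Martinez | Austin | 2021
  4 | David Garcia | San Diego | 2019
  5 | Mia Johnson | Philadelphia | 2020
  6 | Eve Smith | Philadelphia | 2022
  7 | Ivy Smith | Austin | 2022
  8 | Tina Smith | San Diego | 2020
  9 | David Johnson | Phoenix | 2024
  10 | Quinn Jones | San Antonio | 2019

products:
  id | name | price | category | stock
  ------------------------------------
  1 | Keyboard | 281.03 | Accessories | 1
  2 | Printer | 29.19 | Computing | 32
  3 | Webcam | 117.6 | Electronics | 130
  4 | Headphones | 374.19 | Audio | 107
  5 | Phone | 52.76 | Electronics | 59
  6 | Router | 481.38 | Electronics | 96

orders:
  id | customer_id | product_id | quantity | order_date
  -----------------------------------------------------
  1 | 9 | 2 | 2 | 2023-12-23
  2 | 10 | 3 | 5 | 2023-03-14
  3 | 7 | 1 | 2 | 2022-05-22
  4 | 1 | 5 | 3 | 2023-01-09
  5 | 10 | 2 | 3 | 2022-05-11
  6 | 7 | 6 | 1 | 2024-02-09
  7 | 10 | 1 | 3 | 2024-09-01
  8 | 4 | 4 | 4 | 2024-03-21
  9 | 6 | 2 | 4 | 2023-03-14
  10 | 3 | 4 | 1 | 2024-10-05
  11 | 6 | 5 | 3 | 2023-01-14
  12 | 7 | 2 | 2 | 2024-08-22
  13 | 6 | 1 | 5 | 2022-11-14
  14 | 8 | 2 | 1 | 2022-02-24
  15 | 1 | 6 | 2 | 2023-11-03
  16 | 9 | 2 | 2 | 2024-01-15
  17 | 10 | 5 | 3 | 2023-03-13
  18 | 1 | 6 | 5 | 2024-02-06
SELECT c.id, p.name AS customer, c.order_date FROM orders c JOIN customers p ON c.customer_id = p.id ORDER BY c.order_date ASC

Execution result:
id | customer | order_date
14 | Tina Smith | 2022-02-24
5 | Quinn Jones | 2022-05-11
3 | Ivy Smith | 2022-05-22
13 | Eve Smith | 2022-11-14
4 | Grace Williams | 2023-01-09
11 | Eve Smith | 2023-01-14
17 | Quinn Jones | 2023-03-13
2 | Quinn Jones | 2023-03-14
9 | Eve Smith | 2023-03-14
15 | Grace Williams | 2023-11-03
1 | David Johnson | 2023-12-23
16 | David Johnson | 2024-01-15
18 | Grace Williams | 2024-02-06
6 | Ivy Smith | 2024-02-09
8 | David Garcia | 2024-03-21
12 | Ivy Smith | 2024-08-22
7 | Quinn Jones | 2024-09-01
10 | Mia Martinez | 2024-10-05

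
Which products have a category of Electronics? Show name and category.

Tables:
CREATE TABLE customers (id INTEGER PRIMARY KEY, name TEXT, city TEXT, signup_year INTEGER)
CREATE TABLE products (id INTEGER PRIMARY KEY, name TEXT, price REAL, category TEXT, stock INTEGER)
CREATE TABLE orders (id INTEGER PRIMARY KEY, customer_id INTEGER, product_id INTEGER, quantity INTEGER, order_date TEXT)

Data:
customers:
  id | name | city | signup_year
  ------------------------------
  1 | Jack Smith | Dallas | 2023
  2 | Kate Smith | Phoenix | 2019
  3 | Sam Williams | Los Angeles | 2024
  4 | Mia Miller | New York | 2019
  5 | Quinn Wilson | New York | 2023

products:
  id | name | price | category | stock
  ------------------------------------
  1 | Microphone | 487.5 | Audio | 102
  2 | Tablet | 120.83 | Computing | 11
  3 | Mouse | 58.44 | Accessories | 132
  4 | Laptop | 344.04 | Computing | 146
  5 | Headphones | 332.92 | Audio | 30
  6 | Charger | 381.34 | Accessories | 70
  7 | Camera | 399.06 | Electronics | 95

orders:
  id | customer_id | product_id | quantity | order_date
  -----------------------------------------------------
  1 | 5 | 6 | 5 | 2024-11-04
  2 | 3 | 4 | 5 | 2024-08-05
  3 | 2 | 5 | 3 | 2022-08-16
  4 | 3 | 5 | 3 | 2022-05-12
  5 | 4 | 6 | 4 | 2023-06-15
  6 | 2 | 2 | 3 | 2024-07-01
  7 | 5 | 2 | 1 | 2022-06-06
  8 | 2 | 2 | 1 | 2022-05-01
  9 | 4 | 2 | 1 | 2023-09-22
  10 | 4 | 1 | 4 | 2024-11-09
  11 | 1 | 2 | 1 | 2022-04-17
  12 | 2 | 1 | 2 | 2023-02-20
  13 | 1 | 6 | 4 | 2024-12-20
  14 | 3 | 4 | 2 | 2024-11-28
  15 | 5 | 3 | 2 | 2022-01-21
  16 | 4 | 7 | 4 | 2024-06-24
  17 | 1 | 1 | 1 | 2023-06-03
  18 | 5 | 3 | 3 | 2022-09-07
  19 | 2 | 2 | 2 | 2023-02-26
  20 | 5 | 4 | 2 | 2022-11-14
SELECT name, category FROM products WHERE category = 'Electronics'

Execution result:
name | category
Camera | Electronics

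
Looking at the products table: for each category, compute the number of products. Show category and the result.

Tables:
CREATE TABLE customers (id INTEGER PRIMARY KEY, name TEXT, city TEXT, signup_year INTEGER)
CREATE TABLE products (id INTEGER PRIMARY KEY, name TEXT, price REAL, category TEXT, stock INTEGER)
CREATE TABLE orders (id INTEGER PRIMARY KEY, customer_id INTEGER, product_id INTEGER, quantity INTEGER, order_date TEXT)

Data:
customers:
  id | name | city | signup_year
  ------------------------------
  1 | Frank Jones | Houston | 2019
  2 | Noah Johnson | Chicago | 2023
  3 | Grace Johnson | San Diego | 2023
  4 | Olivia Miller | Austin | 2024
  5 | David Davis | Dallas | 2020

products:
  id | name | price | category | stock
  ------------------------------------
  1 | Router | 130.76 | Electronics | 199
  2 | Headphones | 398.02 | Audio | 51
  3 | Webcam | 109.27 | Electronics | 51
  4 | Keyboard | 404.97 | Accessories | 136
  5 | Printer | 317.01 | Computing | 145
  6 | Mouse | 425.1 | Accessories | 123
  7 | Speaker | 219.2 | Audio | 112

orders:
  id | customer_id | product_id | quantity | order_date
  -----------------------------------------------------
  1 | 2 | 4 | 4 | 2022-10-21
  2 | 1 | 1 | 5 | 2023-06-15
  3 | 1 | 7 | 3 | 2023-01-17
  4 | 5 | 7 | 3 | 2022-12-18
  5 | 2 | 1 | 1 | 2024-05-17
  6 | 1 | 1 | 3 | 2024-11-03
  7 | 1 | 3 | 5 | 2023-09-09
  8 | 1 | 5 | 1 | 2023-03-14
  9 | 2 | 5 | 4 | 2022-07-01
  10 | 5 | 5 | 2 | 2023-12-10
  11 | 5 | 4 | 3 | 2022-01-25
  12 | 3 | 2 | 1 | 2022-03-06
SELECT category, COUNT(*) AS n FROM products GROUP BY category

Execution result:
category | n
Accessories | 2
Audio | 2
Computing | 1
Electronics | 2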